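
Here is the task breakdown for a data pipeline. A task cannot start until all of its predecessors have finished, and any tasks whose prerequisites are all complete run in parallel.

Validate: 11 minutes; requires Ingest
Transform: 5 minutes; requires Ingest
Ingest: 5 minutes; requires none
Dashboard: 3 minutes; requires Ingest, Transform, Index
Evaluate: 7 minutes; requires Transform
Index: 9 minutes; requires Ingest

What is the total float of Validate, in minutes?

The longest chain is Ingest→Transform→Evaluate = 5+5+7 = 17; overall finish 17 minutes.
The longest chain containing Validate totals 16 minutes.
Float = 17 − 16 = 1.

1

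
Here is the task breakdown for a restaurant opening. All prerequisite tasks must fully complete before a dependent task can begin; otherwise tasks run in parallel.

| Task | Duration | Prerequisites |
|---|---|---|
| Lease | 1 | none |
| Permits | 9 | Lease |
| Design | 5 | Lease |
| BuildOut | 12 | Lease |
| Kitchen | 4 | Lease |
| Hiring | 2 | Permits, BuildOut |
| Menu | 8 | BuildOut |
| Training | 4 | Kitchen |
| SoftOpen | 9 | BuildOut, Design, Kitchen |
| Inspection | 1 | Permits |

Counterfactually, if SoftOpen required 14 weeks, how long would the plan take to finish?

Actual critical path: Lease→BuildOut→SoftOpen = 1+12+9 = 22 ⇒ 22 weeks.
SoftOpen is on the critical path; changing it to 14 makes that path 27 weeks.
No other chain overtakes it, so the finish is 27 weeks.

27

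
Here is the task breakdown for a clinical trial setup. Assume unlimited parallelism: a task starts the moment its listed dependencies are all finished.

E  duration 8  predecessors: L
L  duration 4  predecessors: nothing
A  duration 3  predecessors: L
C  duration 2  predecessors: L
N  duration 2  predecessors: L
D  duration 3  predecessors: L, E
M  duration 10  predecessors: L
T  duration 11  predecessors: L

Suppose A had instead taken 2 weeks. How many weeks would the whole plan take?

Baseline: L→E→D = 4+8+3 = 15 → 15 weeks.
A has 8 weeks of float (longest path through it is 7).
No other chain overtakes it, so the finish is 15 weeks.

15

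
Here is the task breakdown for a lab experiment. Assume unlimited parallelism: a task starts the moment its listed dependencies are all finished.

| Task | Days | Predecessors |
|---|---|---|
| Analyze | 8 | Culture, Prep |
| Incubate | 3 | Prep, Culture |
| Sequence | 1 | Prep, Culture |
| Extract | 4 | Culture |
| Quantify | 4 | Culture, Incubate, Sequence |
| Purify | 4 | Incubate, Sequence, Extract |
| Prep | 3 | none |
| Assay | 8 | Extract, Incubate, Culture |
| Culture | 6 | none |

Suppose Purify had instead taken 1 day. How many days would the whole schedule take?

The binding path is Culture→Extract→Assay = 6+4+8 = 18; finish at 18 days.
The longest path through Purify is only 14 days, so Purify has float 4.
That remains the longest chain; total 18 days.

18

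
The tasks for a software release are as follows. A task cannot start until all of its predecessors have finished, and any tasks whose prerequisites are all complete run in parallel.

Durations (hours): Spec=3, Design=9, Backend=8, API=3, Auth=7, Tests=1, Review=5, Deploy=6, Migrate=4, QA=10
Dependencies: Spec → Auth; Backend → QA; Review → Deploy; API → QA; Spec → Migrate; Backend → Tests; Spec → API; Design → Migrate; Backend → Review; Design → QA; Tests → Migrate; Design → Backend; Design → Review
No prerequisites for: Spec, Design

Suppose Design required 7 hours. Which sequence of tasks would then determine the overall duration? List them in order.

Design, Backend, Review, Deploy

The binding path is Design→Backend→Review→Deploy = 9+8+5+6 = 28; finish at 28 hours.
Design is on the critical path; changing it to 7 makes that path 26 hours.
The critical path is still Design→Backend→Review→Deploy; finish is now 26 hours.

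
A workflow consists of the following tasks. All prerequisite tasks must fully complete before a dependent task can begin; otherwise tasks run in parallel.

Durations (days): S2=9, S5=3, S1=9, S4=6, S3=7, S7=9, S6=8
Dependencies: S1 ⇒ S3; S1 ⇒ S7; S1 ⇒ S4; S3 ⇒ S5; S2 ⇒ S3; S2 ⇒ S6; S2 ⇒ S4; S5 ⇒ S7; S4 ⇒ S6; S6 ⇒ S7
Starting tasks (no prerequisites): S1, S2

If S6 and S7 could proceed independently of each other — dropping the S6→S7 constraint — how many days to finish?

With the dependency in place, S1→S4→S6→S7 = 9+6+8+9 = 32 sets the finish at 32 days.
Without S6→S7, S7's earliest start moves from 23 to 19.
After: S1→S3→S5→S7 = 9+7+3+9 = 28 → 28 days.

28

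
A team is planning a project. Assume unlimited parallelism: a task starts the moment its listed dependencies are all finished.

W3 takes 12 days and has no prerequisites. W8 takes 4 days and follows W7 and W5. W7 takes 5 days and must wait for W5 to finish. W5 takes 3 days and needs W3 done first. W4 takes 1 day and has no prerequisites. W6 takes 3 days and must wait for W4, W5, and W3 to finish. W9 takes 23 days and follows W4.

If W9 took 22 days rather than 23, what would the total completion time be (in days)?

The binding path is W4→W9 = 1+23 = 24; finish at 24 days.
W9 lies on that path, so at 22 days the path becomes 23 days.
Now W3→W5→W7→W8 = 12+3+5+4 = 24 is longest, so the finish becomes 24 days.

24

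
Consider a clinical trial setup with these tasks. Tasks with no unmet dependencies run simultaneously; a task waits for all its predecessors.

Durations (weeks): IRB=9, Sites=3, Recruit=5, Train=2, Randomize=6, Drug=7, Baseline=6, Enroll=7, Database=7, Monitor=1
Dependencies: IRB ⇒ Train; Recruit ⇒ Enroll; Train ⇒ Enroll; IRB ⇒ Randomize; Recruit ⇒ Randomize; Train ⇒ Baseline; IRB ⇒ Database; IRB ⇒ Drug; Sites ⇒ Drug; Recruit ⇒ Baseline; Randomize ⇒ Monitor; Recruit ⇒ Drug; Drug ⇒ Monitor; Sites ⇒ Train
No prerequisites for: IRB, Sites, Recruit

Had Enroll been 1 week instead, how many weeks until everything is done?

Critical path before the change: IRB→Train→Enroll = 9+2+7 = 18 giving 18 weeks.
Since Enroll is critical, the -6 change carries straight to that chain (now 12 weeks).
Now IRB→Train→Baseline = 9+2+6 = 17 is longest, so the finish becomes 17 weeks.

17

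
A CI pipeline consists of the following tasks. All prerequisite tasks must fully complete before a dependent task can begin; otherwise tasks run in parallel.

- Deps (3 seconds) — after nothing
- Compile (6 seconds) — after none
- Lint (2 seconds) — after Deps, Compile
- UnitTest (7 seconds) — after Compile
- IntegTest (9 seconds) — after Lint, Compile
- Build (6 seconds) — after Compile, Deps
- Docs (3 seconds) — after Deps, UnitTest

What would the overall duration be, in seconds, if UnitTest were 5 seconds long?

As given, the longest chain is Compile→Lint→IntegTest = 6+2+9 = 17, so the finish is 17 seconds.
The longest path through UnitTest is only 16 seconds, so UnitTest has float 1.
That remains the longest chain; total 17 seconds.

17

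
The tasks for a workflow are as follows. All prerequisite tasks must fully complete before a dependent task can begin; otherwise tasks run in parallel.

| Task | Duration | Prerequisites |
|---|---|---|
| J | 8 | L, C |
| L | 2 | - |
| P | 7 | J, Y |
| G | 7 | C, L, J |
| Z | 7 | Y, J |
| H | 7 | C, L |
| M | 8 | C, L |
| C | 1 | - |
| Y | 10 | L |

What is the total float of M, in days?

Critical path: L→Y→Z = 2+10+7 = 19, so the finish is 19 days.
Longest path through M: 10 days (earliest finish 10, latest finish 19).
So M can slip 19 − 10 = 9 days.

9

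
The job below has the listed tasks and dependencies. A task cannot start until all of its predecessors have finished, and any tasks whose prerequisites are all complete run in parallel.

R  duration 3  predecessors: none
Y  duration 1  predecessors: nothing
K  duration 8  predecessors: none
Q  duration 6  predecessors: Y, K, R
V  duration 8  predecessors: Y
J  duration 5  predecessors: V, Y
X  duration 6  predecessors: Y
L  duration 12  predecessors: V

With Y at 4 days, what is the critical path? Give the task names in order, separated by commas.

Y, V, L

Baseline: Y→V→L = 1+8+12 = 21 → 21 days.
Y lies on that path, so at 4 days the path becomes 24 days.
That remains the longest chain; total 24 days.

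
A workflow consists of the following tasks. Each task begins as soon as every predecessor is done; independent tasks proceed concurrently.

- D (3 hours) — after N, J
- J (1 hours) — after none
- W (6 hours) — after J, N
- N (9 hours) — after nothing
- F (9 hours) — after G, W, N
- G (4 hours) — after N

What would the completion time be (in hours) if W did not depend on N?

22

Before: longest chain N→W→F = 9+6+9 = 24, finish 24.
Without N→W, W's earliest start moves from 9 to 1.
After: N→G→F = 9+4+9 = 22 → 22 hours.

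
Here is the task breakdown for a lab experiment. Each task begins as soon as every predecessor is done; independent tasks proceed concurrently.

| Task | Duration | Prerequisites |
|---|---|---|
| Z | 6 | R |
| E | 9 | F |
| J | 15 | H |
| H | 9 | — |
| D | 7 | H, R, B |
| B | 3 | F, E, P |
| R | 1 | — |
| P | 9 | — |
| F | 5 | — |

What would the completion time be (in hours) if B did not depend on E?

24

With the dependency in place, F→E→B→D = 5+9+3+7 = 24 sets the finish at 24 hours.
Without E→B, B's earliest start moves from 14 to 9.
The longest chain is now H→J = 9+15 = 24, so the project takes 24 hours.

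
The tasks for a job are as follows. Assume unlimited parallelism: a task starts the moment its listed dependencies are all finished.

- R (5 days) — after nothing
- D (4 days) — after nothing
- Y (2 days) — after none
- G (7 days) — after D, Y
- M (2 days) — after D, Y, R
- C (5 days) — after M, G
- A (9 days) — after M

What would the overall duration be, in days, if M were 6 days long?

20

The binding path is R→M→A = 5+2+9 = 16; finish at 16 days.
M lies on that path, so at 6 days the path becomes 20 days.
No other chain overtakes it, so the finish is 20 days.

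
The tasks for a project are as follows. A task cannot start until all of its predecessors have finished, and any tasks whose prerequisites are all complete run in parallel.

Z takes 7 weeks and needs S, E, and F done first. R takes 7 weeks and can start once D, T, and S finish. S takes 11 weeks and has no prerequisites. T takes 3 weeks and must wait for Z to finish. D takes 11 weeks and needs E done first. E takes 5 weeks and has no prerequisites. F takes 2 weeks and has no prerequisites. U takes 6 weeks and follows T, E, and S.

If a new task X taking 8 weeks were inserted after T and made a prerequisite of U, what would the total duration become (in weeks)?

Originally the schedule takes 28 weeks.
With X inserted, U now waits for max(T, E, S, X).
New critical path: S→Z→T→X→U = 11+7+3+8+6 = 35 ⇒ 35 weeks.

35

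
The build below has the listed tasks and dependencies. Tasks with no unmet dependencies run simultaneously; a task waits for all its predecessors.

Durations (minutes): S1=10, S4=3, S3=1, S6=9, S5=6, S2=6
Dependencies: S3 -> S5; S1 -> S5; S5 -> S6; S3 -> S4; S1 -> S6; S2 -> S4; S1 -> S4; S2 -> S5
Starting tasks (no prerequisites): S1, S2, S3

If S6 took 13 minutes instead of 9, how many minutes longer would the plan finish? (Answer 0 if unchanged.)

As given, the longest chain is S1→S5→S6 = 10+6+9 = 25, so the finish is 25 minutes.
S6 is on the critical path; changing it to 13 makes that path 29 minutes.
No other chain overtakes it, so the finish is 29 minutes.
Change in finish: 29 − 25 = +4 minutes.

4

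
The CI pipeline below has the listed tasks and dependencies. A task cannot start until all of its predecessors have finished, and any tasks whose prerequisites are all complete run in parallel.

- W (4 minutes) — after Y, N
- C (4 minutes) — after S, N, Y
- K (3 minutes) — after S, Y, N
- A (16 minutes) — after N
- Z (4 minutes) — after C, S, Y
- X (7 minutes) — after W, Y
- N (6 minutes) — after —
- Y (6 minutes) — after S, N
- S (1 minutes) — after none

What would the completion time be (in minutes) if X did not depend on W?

22

Original critical path: N→Y→W→X = 6+6+4+7 = 23 ⇒ 23 minutes.
Without W→X, X's earliest start moves from 16 to 12.
After: N→A = 6+16 = 22 → 22 minutes.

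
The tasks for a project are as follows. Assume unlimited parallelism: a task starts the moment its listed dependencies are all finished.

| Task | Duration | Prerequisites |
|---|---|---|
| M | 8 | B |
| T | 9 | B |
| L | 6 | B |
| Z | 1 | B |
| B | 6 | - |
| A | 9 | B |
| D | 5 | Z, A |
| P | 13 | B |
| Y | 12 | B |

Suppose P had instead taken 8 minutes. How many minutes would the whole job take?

20

Critical path before the change: B→A→D = 6+9+5 = 20 giving 20 minutes.
P is off the critical path — its longest chain is 19 minutes, giving 1 of slack.
That remains the longest chain; total 20 minutes.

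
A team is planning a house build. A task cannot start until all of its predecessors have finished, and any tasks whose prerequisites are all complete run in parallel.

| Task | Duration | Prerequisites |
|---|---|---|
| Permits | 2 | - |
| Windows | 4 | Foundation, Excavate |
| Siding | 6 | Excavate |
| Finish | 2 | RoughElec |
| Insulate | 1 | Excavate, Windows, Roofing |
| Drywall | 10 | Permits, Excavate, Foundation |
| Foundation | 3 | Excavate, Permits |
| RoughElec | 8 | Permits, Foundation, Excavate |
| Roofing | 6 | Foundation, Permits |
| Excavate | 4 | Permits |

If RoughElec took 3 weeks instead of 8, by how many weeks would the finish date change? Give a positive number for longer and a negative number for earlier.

0

As given, the longest chain is Permits→Excavate→Foundation→RoughElec→Finish = 2+4+3+8+2 = 19, so the finish is 19 weeks.
RoughElec is on the critical path; changing it to 3 makes that path 14 weeks.
New critical path: Permits→Excavate→Foundation→Drywall = 2+4+3+10 = 19 ⇒ 19 weeks.
Change in finish: 19 − 19 = +0 weeks.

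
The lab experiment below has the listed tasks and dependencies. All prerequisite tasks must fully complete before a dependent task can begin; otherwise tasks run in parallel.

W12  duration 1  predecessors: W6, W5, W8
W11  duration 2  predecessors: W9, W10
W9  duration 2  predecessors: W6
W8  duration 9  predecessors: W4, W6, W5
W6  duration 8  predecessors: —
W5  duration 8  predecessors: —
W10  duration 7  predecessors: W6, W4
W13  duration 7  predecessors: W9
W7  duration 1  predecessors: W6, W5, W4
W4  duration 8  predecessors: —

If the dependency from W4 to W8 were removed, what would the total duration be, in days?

Original critical path: W4→W8→W12 = 8+9+1 = 18 ⇒ 18 days.
Dropping W4→W8 doesn't change W8's earliest start (8); another predecessor still binds.
New critical path: W5→W8→W12 = 8+9+1 = 18 ⇒ 18 days.

18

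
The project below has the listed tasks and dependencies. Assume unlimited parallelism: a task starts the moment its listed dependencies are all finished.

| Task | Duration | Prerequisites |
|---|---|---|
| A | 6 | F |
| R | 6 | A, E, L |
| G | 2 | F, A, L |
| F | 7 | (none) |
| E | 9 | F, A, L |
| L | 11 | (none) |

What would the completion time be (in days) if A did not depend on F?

Original critical path: F→A→E→R = 7+6+9+6 = 28 ⇒ 28 days.
Without F→A, A's earliest start moves from 7 to 0.
New critical path: L→E→R = 11+9+6 = 26 ⇒ 26 days.

26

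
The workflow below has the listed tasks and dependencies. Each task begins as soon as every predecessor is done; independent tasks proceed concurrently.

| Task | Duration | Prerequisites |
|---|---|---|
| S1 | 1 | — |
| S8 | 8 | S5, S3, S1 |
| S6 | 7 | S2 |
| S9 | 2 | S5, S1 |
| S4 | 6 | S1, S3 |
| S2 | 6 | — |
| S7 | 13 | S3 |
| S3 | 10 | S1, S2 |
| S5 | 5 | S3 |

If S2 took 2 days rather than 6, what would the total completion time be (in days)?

Baseline: S2→S3→S5→S8 = 6+10+5+8 = 29 → 29 days.
S2 is on the critical path; changing it to 2 makes that path 25 days.
That remains the longest chain; total 25 days.

25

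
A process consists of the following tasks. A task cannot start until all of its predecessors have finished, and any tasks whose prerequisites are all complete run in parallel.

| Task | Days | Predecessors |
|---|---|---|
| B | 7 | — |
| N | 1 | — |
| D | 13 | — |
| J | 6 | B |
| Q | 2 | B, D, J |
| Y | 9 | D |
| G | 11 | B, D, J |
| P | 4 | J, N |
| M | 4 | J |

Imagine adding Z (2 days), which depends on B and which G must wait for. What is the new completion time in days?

24

Originally the schedule takes 24 days.
With Z inserted, G now waits for max(B, D, J, Z).
New critical path: B→J→G = 7+6+11 = 24 ⇒ 24 days.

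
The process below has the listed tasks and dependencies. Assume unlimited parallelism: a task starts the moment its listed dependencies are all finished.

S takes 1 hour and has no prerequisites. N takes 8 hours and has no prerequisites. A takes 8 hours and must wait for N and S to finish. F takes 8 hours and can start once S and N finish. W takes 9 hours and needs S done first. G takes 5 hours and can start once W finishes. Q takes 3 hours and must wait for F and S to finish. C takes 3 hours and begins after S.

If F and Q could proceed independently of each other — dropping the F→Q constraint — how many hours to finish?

16

Before: longest chain N→F→Q = 8+8+3 = 19, finish 19.
Without F→Q, Q's earliest start moves from 16 to 1.
The longest chain is now N→A = 8+8 = 16, so the project takes 16 hours.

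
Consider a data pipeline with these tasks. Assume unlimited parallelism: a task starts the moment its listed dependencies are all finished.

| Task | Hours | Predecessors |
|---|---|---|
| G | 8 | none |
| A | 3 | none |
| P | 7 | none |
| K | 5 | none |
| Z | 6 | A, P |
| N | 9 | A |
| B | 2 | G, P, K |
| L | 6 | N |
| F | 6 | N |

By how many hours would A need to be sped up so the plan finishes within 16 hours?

Current finish: 18 hours; target: 16.
A is on every critical path, so each hour cut from A cuts the finish by one (this holds down to a finish of 16).
Need 18 − 16 = 2 hours off A → A becomes 1 hour, finish becomes 16.

2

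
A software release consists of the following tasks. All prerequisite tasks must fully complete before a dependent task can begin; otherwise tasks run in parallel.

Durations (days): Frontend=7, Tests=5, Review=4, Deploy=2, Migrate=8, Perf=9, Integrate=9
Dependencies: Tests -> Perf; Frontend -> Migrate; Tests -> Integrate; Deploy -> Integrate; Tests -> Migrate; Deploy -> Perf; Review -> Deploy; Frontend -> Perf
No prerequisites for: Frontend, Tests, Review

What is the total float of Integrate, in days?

1

Critical path: Frontend→Perf = 7+9 = 16, so the finish is 16 days.
Integrate finishes as early as 15 and must finish by 16.
So Integrate can slip 16 − 15 = 1 day.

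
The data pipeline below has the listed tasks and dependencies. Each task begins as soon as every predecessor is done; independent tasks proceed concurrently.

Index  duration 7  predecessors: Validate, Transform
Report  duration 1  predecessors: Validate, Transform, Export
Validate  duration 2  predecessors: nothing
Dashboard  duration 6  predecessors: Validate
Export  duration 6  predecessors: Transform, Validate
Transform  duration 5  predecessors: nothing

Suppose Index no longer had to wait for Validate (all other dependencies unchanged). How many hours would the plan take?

With the dependency in place, Transform→Export→Report = 5+6+1 = 12 sets the finish at 12 hours.
Dropping Validate→Index doesn't change Index's earliest start (5); another predecessor still binds.
New critical path: Transform→Export→Report = 5+6+1 = 12 ⇒ 12 hours.

12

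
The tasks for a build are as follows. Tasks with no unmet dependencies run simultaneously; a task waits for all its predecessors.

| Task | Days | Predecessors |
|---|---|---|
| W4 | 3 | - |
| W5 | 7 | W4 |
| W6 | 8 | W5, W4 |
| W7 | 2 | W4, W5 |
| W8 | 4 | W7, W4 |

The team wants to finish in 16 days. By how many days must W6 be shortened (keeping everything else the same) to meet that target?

Current finish: 18 days; target: 16.
W6 is on every critical path, so each day cut from W6 cuts the finish by one (this holds down to a finish of 16).
Need 18 − 16 = 2 days off W6 → W6 becomes 6 days, finish becomes 16.

2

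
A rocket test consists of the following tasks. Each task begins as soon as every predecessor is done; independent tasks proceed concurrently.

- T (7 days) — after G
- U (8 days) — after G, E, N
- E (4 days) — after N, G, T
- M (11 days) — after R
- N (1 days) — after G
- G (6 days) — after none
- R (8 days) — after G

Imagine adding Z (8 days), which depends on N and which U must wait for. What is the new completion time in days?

Originally the project takes 25 days.
With Z inserted, U now waits for max(G, E, N, Z).
New critical path: G→T→E→U = 6+7+4+8 = 25 ⇒ 25 days.

25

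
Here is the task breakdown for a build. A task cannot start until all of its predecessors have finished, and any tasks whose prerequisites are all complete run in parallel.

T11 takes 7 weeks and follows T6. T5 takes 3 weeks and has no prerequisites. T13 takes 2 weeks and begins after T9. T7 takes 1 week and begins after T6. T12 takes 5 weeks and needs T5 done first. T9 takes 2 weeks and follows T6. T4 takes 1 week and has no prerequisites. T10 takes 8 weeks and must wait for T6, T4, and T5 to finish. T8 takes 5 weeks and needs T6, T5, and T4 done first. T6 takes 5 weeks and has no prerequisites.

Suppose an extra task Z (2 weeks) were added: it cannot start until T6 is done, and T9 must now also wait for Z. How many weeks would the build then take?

Originally the build takes 13 weeks.
With Z inserted, T9 now waits for max(T6, Z).
New critical path: T6→T10 = 5+8 = 13 ⇒ 13 weeks.

13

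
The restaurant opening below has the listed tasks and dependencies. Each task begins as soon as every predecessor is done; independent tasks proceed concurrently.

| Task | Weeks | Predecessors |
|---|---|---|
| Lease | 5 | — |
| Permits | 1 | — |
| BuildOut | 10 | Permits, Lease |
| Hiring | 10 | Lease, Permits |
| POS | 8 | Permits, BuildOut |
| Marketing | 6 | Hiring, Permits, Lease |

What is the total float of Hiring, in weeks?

The longest chain is Lease→BuildOut→POS = 5+10+8 = 23; overall finish 23 weeks.
Hiring finishes as early as 15 and must finish by 17.
So Hiring can slip 17 − 15 = 2 weeks.

2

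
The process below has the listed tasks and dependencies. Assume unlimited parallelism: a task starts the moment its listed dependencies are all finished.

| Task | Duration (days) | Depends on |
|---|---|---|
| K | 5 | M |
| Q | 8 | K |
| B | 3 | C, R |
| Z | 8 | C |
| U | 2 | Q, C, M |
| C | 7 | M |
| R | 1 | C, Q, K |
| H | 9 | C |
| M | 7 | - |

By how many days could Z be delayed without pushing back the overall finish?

2

M→K→Q→R→B = 7+5+8+1+3 = 24 sets the makespan at 24 days.
Longest path through Z: 22 days (earliest finish 22, latest finish 24).
Float = 24 − 22 = 2.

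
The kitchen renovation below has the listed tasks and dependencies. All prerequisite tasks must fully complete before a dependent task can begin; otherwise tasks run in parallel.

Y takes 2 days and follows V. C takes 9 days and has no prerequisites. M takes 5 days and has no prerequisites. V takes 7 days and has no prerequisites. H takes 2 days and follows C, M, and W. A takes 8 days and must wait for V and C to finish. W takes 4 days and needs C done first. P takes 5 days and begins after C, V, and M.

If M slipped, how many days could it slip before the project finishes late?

C→A = 9+8 = 17 sets the makespan at 17 days.
M finishes as early as 5 and must finish by 12.
So M can slip 12 − 5 = 7 days.

7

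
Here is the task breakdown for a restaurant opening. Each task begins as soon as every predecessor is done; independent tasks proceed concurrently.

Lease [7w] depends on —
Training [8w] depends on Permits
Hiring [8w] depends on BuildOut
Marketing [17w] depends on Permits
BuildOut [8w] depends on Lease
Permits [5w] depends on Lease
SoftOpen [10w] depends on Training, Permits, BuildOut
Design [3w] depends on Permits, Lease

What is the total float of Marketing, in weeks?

1

The longest chain is Lease→Permits→Training→SoftOpen = 7+5+8+10 = 30; overall finish 30 weeks.
Marketing finishes as early as 29 and must finish by 30.
Float = 30 − 29 = 1.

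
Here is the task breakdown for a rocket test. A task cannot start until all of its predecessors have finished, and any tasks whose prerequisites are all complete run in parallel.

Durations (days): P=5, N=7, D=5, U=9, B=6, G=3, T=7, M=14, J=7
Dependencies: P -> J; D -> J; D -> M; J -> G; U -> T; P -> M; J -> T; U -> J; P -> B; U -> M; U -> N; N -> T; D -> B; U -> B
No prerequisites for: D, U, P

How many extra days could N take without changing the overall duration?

The longest chain is U→J→T = 9+7+7 = 23; overall finish 23 days.
The longest chain containing N totals 23 days.
Slack of N = 9 − 9 = 0 days.

0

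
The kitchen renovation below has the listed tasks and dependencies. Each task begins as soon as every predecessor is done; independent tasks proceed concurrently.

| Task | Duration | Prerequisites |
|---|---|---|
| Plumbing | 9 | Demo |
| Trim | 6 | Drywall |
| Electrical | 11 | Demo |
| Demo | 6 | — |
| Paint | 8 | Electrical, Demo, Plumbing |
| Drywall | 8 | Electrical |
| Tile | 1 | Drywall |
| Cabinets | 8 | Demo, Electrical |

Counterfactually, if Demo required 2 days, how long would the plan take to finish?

27

Baseline: Demo→Electrical→Drywall→Trim = 6+11+8+6 = 31 → 31 days.
Since Demo is critical, the -4 change carries straight to that chain (now 27 days).
The critical path is still Demo→Electrical→Drywall→Trim; finish is now 27 days.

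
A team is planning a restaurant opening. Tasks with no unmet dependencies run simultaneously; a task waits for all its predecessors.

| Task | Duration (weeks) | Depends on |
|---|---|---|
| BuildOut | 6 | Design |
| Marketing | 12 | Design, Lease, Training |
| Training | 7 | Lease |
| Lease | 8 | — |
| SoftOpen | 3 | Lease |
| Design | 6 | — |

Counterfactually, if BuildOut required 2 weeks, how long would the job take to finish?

27

Baseline: Lease→Training→Marketing = 8+7+12 = 27 → 27 weeks.
BuildOut is off the critical path — its longest chain is 12 weeks, giving 15 of slack.
No other chain overtakes it, so the finish is 27 weeks.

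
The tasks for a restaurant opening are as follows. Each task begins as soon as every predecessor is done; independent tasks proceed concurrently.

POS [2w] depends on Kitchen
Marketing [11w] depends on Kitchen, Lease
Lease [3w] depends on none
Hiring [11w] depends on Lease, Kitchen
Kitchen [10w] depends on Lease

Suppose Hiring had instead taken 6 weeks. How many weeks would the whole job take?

24

As given, the longest chain is Lease→Kitchen→Hiring = 3+10+11 = 24, so the finish is 24 weeks.
Since Hiring is critical, the -5 change carries straight to that chain (now 19 weeks).
Now Lease→Kitchen→Marketing = 3+10+11 = 24 is longest, so the finish becomes 24 weeks.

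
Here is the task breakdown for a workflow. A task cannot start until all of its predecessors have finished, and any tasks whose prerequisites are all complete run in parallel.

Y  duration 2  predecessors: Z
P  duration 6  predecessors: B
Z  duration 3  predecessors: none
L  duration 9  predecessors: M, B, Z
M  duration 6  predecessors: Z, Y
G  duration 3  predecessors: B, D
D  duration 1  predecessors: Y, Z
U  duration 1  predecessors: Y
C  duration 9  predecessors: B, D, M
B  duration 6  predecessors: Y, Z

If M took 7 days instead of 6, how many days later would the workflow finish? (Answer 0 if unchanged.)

As given, the longest chain is Z→Y→M→C = 3+2+6+9 = 20, so the finish is 20 days.
M is on the critical path; changing it to 7 makes that path 21 days.
The critical path is still Z→Y→M→C; finish is now 21 days.
Change in finish: 21 − 20 = +1 days.

1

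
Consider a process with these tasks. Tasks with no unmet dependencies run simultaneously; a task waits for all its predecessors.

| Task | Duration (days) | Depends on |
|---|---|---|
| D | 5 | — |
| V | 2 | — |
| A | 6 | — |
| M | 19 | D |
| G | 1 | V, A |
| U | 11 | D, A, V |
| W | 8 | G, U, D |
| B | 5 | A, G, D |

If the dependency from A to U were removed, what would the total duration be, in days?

Original critical path: A→U→W = 6+11+8 = 25 ⇒ 25 days.
Without A→U, U's earliest start moves from 6 to 5.
After: D→M = 5+19 = 24 → 24 days.

24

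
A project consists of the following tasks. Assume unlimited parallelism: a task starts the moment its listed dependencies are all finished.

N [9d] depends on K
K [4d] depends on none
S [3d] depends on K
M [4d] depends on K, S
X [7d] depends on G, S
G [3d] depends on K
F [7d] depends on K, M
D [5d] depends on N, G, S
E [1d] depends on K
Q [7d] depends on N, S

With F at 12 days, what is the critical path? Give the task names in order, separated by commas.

Critical path before the change: K→N→Q = 4+9+7 = 20 giving 20 days.
The longest path through F is only 18 days, so F has float 2.
New critical path: K→S→M→F = 4+3+4+12 = 23 ⇒ 23 days.

K, S, M, F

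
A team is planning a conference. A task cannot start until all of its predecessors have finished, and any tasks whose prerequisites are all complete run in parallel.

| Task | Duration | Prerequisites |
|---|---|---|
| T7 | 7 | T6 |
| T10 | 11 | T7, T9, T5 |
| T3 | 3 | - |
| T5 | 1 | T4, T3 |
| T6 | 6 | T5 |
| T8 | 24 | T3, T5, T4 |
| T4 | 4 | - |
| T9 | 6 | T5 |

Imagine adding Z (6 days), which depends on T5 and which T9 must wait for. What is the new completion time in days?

29

Originally the project takes 29 days.
With Z inserted, T9 now waits for max(T5, Z).
New critical path: T4→T5→T6→T7→T10 = 4+1+6+7+11 = 29 ⇒ 29 days.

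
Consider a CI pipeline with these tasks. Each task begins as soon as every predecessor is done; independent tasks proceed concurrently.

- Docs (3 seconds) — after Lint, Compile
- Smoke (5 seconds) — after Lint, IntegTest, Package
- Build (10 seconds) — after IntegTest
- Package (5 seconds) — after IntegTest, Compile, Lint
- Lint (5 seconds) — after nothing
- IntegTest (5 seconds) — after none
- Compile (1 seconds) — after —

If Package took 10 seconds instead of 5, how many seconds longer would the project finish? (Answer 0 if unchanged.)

5

As given, the longest chain is Lint→Package→Smoke = 5+5+5 = 15, so the finish is 15 seconds.
Package lies on that path, so at 10 seconds the path becomes 20 seconds.
The critical path is still Lint→Package→Smoke; finish is now 20 seconds.
Change in finish: 20 − 15 = +5 seconds.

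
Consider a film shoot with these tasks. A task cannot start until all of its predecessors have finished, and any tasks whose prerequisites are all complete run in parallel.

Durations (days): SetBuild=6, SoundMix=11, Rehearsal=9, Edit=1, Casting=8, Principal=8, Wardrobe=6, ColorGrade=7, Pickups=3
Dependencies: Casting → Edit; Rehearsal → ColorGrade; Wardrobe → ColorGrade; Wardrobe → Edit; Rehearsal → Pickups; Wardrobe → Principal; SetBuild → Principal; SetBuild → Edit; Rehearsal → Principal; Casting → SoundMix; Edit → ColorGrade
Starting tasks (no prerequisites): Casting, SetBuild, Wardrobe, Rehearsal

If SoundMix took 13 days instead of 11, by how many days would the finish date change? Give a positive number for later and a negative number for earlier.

Actual critical path: Casting→SoundMix = 8+11 = 19 ⇒ 19 days.
SoundMix lies on that path, so at 13 days the path becomes 21 days.
The critical path is still Casting→SoundMix; finish is now 21 days.
Change in finish: 21 − 19 = +2 days.

2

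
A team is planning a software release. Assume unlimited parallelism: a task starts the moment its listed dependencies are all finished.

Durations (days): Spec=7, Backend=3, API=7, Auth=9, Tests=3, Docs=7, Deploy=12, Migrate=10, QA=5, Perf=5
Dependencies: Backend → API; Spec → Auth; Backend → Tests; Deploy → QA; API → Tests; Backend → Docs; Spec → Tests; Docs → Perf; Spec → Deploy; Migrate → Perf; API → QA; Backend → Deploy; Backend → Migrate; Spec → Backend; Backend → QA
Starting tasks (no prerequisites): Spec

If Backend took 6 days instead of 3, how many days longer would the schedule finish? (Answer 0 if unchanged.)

As given, the longest chain is Spec→Backend→Deploy→QA = 7+3+12+5 = 27, so the finish is 27 days.
Backend is on the critical path; changing it to 6 makes that path 30 days.
No other chain overtakes it, so the finish is 30 days.
Change in finish: 30 − 27 = +3 days.

3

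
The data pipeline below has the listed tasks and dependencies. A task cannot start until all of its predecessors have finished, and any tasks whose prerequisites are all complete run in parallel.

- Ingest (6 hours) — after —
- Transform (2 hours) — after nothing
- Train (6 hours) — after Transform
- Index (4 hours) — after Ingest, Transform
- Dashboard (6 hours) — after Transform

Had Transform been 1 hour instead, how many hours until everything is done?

Actual critical path: Ingest→Index = 6+4 = 10 ⇒ 10 hours.
The longest path through Transform is only 8 hours, so Transform has float 2.
No other chain overtakes it, so the finish is 10 hours.

10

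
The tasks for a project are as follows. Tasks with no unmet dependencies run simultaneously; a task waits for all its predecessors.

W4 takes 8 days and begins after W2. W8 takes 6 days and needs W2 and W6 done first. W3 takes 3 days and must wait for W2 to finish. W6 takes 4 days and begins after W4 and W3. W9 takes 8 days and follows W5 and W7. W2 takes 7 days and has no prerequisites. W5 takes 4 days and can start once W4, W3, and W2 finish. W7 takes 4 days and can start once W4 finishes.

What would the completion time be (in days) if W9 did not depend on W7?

Before: longest chain W2→W4→W5→W9 = 7+8+4+8 = 27, finish 27.
Dropping W7→W9 doesn't change W9's earliest start (19); another predecessor still binds.
New critical path: W2→W4→W5→W9 = 7+8+4+8 = 27 ⇒ 27 days.

27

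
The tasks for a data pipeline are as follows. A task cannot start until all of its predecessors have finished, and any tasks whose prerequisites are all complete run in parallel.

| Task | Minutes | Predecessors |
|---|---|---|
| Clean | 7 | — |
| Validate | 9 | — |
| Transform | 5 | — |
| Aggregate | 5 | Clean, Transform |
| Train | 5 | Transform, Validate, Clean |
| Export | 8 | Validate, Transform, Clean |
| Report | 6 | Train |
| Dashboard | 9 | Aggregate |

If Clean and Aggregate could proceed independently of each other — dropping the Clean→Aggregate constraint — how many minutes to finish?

20

With the dependency in place, Clean→Aggregate→Dashboard = 7+5+9 = 21 sets the finish at 21 minutes.
Without Clean→Aggregate, Aggregate's earliest start moves from 7 to 5.
After: Validate→Train→Report = 9+5+6 = 20 → 20 minutes.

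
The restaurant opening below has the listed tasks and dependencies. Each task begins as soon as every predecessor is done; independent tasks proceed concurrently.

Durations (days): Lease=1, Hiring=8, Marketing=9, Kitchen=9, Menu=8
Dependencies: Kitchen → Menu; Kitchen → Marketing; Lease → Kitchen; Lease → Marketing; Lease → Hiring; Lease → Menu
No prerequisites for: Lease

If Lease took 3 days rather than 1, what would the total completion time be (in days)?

21

Baseline: Lease→Kitchen→Marketing = 1+9+9 = 19 → 19 days.
Since Lease is critical, the +2 change carries straight to that chain (now 21 days).
That remains the longest chain; total 21 days.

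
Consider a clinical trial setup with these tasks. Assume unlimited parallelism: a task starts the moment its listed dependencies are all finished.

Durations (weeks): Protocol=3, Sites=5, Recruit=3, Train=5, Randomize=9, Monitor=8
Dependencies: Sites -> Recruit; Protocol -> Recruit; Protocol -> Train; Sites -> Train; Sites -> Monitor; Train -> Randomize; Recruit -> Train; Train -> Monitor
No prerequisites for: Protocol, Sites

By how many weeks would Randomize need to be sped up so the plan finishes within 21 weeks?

Current finish: 22 weeks; target: 21.
Randomize is on every critical path, so each week cut from Randomize cuts the finish by one (this holds down to a finish of 21).
Need 22 − 21 = 1 week off Randomize → Randomize becomes 8 weeks, finish becomes 21.

1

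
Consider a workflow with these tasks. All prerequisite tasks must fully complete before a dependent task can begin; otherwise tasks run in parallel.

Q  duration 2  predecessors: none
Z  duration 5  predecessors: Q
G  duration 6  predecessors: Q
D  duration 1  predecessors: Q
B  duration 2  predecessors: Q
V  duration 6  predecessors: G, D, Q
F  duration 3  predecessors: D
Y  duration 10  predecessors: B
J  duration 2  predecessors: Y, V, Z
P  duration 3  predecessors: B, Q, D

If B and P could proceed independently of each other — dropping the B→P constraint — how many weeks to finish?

Before: longest chain Q→G→V→J = 2+6+6+2 = 16, finish 16.
Without B→P, P's earliest start moves from 4 to 3.
New critical path: Q→G→V→J = 2+6+6+2 = 16 ⇒ 16 weeks.

16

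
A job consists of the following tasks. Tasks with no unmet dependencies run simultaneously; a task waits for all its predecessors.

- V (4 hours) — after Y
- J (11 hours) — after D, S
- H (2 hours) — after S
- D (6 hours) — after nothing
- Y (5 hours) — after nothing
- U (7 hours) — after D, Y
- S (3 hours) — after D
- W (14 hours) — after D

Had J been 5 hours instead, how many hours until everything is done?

As given, the longest chain is D→S→J = 6+3+11 = 20, so the finish is 20 hours.
J lies on that path, so at 5 hours the path becomes 14 hours.
The binding chain switches to D→W = 6+14 = 20; finish 20 hours.

20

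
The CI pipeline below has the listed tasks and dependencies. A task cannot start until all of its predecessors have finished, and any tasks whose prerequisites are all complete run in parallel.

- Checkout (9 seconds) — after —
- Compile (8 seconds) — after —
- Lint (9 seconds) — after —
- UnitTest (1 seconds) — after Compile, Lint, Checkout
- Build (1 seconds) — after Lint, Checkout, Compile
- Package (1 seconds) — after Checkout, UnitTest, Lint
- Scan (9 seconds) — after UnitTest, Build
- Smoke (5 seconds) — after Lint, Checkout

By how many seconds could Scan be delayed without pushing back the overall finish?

Critical path: Checkout→UnitTest→Scan = 9+1+9 = 19, so the finish is 19 seconds.
The longest chain containing Scan totals 19 seconds.
Slack of Scan = 10 − 10 = 0 seconds.

0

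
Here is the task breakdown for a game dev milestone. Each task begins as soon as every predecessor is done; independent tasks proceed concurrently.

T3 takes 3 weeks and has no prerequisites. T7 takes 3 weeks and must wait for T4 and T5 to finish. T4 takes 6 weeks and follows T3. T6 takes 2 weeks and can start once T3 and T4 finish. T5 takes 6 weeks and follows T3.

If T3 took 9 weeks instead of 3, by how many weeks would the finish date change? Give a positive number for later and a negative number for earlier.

6

As given, the longest chain is T3→T4→T7 = 3+6+3 = 12, so the finish is 12 weeks.
Since T3 is critical, the +6 change carries straight to that chain (now 18 weeks).
That remains the longest chain; total 18 weeks.
Change in finish: 18 − 12 = +6 weeks.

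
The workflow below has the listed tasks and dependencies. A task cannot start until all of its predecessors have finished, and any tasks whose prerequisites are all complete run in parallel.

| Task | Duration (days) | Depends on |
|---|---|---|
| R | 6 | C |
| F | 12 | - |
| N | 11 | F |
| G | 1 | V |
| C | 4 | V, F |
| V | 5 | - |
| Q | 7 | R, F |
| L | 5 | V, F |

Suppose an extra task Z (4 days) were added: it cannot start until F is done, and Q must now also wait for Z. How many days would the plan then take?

Originally the plan takes 29 days.
With Z inserted, Q now waits for max(R, F, Z).
New critical path: F→C→R→Q = 12+4+6+7 = 29 ⇒ 29 days.

29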